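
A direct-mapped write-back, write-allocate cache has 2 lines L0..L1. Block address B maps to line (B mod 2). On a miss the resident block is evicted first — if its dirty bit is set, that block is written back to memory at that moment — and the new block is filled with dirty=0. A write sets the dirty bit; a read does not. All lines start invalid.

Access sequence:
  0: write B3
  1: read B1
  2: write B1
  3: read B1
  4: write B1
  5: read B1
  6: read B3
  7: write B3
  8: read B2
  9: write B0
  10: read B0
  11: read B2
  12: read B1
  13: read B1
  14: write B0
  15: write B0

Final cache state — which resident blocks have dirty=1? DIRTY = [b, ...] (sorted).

DIRTY = [0]

  0 | W B3 → L1 miss [D]
  1 | R B1 → L1 miss wb→B3 [-]
  2 | W B1 → L1 hit [D]
  3 | R B1 → L1 hit [D]
  4 | W B1 → L1 hit [D]
  5 | R B1 → L1 hit [D]
  6 | R B3 → L1 miss wb→B1 [-]
  7 | W B3 → L1 hit [D]
  8 | R B2 → L0 miss [-]
  9 | W B0 → L0 miss [D]
  10 | R B0 → L0 hit [D]
  11 | R B2 → L0 miss wb→B0 [-]
  12 | R B1 → L1 miss wb→B3 [-]
  13 | R B1 → L1 hit [-]
  14 | W B0 → L0 miss [D]
  15 | W B0 → L0 hit [D]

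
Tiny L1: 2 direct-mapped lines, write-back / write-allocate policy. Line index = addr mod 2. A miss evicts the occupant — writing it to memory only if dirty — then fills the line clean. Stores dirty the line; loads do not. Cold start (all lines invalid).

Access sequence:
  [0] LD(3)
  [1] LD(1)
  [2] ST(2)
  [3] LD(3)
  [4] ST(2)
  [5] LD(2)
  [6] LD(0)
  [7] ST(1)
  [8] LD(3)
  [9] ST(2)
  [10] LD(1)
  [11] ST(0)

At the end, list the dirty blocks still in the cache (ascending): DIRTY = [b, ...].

0: R B3 -> L1 miss  d=-]
1: R B1 -> L1 miss  d=-]
2: W B2 -> L0 miss  d=D]
3: R B3 -> L1 miss  d=-]
4: W B2 -> L0 hit  d=D]
5: R B2 -> L0 hit  d=D]
6: R B0 -> L0 miss wb->B2  d=-]
7: W B1 -> L1 miss  d=D]
8: R B3 -> L1 miss wb->B1  d=-]
9: W B2 -> L0 miss  d=D]
10: R B1 -> L1 miss  d=-]
11: W B0 -> L0 miss wb->B2  d=D]

DIRTY = [0]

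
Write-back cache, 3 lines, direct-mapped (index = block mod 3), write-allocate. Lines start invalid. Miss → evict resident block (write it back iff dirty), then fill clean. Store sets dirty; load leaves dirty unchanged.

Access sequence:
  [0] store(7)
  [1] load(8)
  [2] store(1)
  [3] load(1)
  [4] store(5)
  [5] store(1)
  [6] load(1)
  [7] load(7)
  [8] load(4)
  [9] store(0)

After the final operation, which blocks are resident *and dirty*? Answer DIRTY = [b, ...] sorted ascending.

0: W B7 → L1 miss [D]
1: R B8 → L2 miss [-]
2: W B1 → L1 miss wb→B7 [D]
3: R B1 → L1 hit [D]
4: W B5 → L2 miss [D]
5: W B1 → L1 hit [D]
6: R B1 → L1 hit [D]
7: R B7 → L1 miss wb→B1 [-]
8: R B4 → L1 miss [-]
9: W B0 → L0 miss [D]

DIRTY = [0, 5]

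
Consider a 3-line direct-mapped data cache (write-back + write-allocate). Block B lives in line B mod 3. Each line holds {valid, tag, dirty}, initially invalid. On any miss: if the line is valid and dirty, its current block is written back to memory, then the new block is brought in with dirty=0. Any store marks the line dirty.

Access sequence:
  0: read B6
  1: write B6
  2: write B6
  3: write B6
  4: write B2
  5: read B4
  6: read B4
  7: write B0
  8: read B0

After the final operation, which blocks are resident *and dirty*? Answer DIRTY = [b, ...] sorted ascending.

DIRTY = [0, 2]

0: R B6 -> L0 miss  d=-]
1: W B6 -> L0 hit  d=D]
2: W B6 -> L0 hit  d=D]
3: W B6 -> L0 hit  d=D]
4: W B2 -> L2 miss  d=D]
5: R B4 -> L1 miss  d=-]
6: R B4 -> L1 hit  d=-]
7: W B0 -> L0 miss wb->B6  d=D]
8: R B0 -> L0 hit  d=D]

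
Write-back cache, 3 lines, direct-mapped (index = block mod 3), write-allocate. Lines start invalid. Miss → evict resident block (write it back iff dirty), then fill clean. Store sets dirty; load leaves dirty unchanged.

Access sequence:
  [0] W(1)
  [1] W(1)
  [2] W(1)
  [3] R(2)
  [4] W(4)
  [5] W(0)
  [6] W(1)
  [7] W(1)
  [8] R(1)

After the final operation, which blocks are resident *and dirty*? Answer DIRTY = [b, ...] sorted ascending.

0: W B1 → L1 miss [D]
1: W B1 → L1 hit [D]
2: W B1 → L1 hit [D]
3: R B2 → L2 miss [-]
4: W B4 → L1 miss wb→B1 [D]
5: W B0 → L0 miss [D]
6: W B1 → L1 miss wb→B4 [D]
7: W B1 → L1 hit [D]
8: R B1 → L1 hit [D]

DIRTY = [0, 1]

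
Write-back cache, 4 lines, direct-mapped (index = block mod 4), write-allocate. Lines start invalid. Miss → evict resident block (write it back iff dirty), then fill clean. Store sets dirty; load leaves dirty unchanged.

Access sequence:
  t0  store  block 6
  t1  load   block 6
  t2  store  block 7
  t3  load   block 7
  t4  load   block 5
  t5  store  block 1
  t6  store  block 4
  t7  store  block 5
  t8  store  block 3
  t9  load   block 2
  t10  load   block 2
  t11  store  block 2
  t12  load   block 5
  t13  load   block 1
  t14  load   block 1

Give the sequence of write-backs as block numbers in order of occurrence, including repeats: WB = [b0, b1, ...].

WB = [1, 7, 6, 5]

0: W B6 -> L2 miss  d=D]
1: R B6 -> L2 hit  d=D]
2: W B7 -> L3 miss  d=D]
3: R B7 -> L3 hit  d=D]
4: R B5 -> L1 miss  d=-]
5: W B1 -> L1 miss  d=D]
6: W B4 -> L0 miss  d=D]
7: W B5 -> L1 miss wb->B1  d=D]
8: W B3 -> L3 miss wb->B7  d=D]
9: R B2 -> L2 miss wb->B6  d=-]
10: R B2 -> L2 hit  d=-]
11: W B2 -> L2 hit  d=D]
12: R B5 -> L1 hit  d=D]
13: R B1 -> L1 miss wb->B5  d=-]
14: R B1 -> L1 hit  d=-]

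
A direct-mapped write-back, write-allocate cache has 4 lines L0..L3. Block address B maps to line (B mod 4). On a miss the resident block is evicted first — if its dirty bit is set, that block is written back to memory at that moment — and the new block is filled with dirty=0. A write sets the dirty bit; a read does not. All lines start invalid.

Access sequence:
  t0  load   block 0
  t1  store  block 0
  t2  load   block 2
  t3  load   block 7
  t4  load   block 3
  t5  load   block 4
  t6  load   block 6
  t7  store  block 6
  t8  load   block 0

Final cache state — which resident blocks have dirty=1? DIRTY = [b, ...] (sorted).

0: R B0 -> L0 miss  d=-]
1: W B0 -> L0 hit  d=D]
2: R B2 -> L2 miss  d=-]
3: R B7 -> L3 miss  d=-]
4: R B3 -> L3 miss  d=-]
5: R B4 -> L0 miss wb->B0  d=-]
6: R B6 -> L2 miss  d=-]
7: W B6 -> L2 hit  d=D]
8: R B0 -> L0 miss  d=-]

DIRTY = [6]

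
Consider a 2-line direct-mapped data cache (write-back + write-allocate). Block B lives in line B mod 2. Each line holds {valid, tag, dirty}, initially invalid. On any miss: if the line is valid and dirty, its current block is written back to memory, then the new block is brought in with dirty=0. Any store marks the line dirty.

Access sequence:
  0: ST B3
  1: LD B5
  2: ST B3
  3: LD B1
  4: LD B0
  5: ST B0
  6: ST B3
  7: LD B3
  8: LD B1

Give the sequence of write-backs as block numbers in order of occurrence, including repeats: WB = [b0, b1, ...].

0: W B3 → L1 miss [D]
1: R B5 → L1 miss wb→B3 [-]
2: W B3 → L1 miss [D]
3: R B1 → L1 miss wb→B3 [-]
4: R B0 → L0 miss [-]
5: W B0 → L0 hit [D]
6: W B3 → L1 miss [D]
7: R B3 → L1 hit [D]
8: R B1 → L1 miss wb→B3 [-]

WB = [3, 3, 3]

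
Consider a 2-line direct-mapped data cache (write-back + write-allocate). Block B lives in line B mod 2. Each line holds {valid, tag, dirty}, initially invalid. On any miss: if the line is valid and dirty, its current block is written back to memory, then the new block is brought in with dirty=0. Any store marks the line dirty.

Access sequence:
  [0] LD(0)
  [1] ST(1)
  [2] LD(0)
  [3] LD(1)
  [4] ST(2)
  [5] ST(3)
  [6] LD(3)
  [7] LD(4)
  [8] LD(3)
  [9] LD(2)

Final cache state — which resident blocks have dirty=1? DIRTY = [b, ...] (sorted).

DIRTY = [3]

  0 | R B0 → L0 miss [-]
  1 | W B1 → L1 miss [D]
  2 | R B0 → L0 hit [-]
  3 | R B1 → L1 hit [D]
  4 | W B2 → L0 miss [D]
  5 | W B3 → L1 miss wb→B1 [D]
  6 | R B3 → L1 hit [D]
  7 | R B4 → L0 miss wb→B2 [-]
  8 | R B3 → L1 hit [D]
  9 | R B2 → L0 miss [-]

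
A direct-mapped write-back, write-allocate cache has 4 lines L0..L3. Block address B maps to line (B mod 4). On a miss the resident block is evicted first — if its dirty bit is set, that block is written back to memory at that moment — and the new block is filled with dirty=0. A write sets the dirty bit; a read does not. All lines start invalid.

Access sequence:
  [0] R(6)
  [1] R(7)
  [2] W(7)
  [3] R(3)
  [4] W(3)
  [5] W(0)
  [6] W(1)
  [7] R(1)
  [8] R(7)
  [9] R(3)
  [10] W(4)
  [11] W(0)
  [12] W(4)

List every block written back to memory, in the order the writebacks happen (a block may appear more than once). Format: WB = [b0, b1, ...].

WB = [7, 3, 0, 4, 0]

0: R B6 -> L2 miss  d=-]
1: R B7 -> L3 miss  d=-]
2: W B7 -> L3 hit  d=D]
3: R B3 -> L3 miss wb->B7  d=-]
4: W B3 -> L3 hit  d=D]
5: W B0 -> L0 miss  d=D]
6: W B1 -> L1 miss  d=D]
7: R B1 -> L1 hit  d=D]
8: R B7 -> L3 miss wb->B3  d=-]
9: R B3 -> L3 miss  d=-]
10: W B4 -> L0 miss wb->B0  d=D]
11: W B0 -> L0 miss wb->B4  d=D]
12: W B4 -> L0 miss wb->B0  d=D]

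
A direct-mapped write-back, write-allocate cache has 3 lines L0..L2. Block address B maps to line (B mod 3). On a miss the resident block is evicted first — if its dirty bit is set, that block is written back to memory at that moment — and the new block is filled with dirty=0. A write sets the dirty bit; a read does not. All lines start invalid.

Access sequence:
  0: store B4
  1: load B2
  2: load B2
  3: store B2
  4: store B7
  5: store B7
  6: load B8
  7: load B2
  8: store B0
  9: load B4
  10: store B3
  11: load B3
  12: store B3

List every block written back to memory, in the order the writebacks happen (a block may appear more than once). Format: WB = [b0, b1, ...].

WB = [4, 2, 7, 0]

  0 | W B4 → L1 miss [D]
  1 | R B2 → L2 miss [-]
  2 | R B2 → L2 hit [-]
  3 | W B2 → L2 hit [D]
  4 | W B7 → L1 miss wb→B4 [D]
  5 | W B7 → L1 hit [D]
  6 | R B8 → L2 miss wb→B2 [-]
  7 | R B2 → L2 miss [-]
  8 | W B0 → L0 miss [D]
  9 | R B4 → L1 miss wb→B7 [-]
  10 | W B3 → L0 miss wb→B0 [D]
  11 | R B3 → L0 hit [D]
  12 | W B3 → L0 hit [D]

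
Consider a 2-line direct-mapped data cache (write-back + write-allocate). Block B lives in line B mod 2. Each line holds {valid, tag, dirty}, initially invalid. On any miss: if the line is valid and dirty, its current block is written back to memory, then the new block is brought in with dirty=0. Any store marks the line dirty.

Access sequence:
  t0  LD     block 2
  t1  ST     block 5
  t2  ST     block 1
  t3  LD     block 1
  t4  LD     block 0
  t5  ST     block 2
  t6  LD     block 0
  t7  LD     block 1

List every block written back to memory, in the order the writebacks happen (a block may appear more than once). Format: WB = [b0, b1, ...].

0: R B2 -> L0 miss  d=-]
1: W B5 -> L1 miss  d=D]
2: W B1 -> L1 miss wb->B5  d=D]
3: R B1 -> L1 hit  d=D]
4: R B0 -> L0 miss  d=-]
5: W B2 -> L0 miss  d=D]
6: R B0 -> L0 miss wb->B2  d=-]
7: R B1 -> L1 hit  d=D]

WB = [5, 2]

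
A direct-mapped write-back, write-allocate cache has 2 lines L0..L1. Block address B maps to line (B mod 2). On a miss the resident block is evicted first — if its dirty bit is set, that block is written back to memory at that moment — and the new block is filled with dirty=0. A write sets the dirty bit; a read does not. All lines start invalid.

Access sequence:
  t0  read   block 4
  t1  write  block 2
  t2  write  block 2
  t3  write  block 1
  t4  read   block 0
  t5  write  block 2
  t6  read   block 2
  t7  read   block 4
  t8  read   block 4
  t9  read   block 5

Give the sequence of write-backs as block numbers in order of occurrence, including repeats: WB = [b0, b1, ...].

0: R B4 -> L0 miss  d=-]
1: W B2 -> L0 miss  d=D]
2: W B2 -> L0 hit  d=D]
3: W B1 -> L1 miss  d=D]
4: R B0 -> L0 miss wb->B2  d=-]
5: W B2 -> L0 miss  d=D]
6: R B2 -> L0 hit  d=D]
7: R B4 -> L0 miss wb->B2  d=-]
8: R B4 -> L0 hit  d=-]
9: R B5 -> L1 miss wb->B1  d=-]

WB = [2, 2, 1]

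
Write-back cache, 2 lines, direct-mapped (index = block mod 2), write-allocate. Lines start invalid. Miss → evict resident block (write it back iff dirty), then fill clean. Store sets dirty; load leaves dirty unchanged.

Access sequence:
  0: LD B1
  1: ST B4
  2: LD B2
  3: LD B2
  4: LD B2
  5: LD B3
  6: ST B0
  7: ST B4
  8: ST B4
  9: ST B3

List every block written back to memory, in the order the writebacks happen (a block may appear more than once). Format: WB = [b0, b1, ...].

  0 | R B1 → L1 miss [-]
  1 | W B4 → L0 miss [D]
  2 | R B2 → L0 miss wb→B4 [-]
  3 | R B2 → L0 hit [-]
  4 | R B2 → L0 hit [-]
  5 | R B3 → L1 miss [-]
  6 | W B0 → L0 miss [D]
  7 | W B4 → L0 miss wb→B0 [D]
  8 | W B4 → L0 hit [D]
  9 | W B3 → L1 hit [D]

WB = [4, 0]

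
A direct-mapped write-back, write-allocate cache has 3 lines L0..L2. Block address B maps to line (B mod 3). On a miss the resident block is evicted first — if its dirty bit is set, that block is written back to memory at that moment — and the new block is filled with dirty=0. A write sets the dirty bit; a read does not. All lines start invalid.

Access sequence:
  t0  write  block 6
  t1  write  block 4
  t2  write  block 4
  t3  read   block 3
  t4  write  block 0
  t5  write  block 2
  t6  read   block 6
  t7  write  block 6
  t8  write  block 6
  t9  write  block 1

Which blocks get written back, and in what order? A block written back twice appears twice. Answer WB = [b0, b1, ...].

WB = [6, 0, 4]

0: W B6 -> L0 miss  d=D]
1: W B4 -> L1 miss  d=D]
2: W B4 -> L1 hit  d=D]
3: R B3 -> L0 miss wb->B6  d=-]
4: W B0 -> L0 miss  d=D]
5: W B2 -> L2 miss  d=D]
6: R B6 -> L0 miss wb->B0  d=-]
7: W B6 -> L0 hit  d=D]
8: W B6 -> L0 hit  d=D]
9: W B1 -> L1 miss wb->B4  d=D]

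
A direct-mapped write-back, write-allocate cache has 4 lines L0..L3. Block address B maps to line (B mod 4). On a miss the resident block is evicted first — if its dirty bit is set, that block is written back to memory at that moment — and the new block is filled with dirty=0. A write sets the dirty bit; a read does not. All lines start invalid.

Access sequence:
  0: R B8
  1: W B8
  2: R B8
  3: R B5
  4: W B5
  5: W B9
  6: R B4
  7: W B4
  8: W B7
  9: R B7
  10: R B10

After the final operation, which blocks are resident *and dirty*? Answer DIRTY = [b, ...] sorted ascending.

0: R B8 → L0 miss [-]
1: W B8 → L0 hit [D]
2: R B8 → L0 hit [D]
3: R B5 → L1 miss [-]
4: W B5 → L1 hit [D]
5: W B9 → L1 miss wb→B5 [D]
6: R B4 → L0 miss wb→B8 [-]
7: W B4 → L0 hit [D]
8: W B7 → L3 miss [D]
9: R B7 → L3 hit [D]
10: R B10 → L2 miss [-]

DIRTY = [4, 7, 9]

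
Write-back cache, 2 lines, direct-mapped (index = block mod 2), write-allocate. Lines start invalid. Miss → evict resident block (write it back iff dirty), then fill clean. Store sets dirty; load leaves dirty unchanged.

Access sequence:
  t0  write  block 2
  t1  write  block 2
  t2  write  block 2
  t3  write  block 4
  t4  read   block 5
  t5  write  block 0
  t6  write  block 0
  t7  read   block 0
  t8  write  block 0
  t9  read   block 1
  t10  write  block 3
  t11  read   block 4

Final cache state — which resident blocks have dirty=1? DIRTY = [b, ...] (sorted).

DIRTY = [3]

  0 | W B2 → L0 miss [D]
  1 | W B2 → L0 hit [D]
  2 | W B2 → L0 hit [D]
  3 | W B4 → L0 miss wb→B2 [D]
  4 | R B5 → L1 miss [-]
  5 | W B0 → L0 miss wb→B4 [D]
  6 | W B0 → L0 hit [D]
  7 | R B0 → L0 hit [D]
  8 | W B0 → L0 hit [D]
  9 | R B1 → L1 miss [-]
  10 | W B3 → L1 miss [D]
  11 | R B4 → L0 miss wb→B0 [-]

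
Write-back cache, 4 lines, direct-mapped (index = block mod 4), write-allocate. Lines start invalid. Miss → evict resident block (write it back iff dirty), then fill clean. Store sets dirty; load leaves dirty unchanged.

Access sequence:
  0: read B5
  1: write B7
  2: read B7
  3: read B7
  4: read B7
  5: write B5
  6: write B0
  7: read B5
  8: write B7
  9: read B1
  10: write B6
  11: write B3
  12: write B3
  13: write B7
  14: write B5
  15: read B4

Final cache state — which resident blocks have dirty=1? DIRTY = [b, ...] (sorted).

  0 | R B5 → L1 miss [-]
  1 | W B7 → L3 miss [D]
  2 | R B7 → L3 hit [D]
  3 | R B7 → L3 hit [D]
  4 | R B7 → L3 hit [D]
  5 | W B5 → L1 hit [D]
  6 | W B0 → L0 miss [D]
  7 | R B5 → L1 hit [D]
  8 | W B7 → L3 hit [D]
  9 | R B1 → L1 miss wb→B5 [-]
  10 | W B6 → L2 miss [D]
  11 | W B3 → L3 miss wb→B7 [D]
  12 | W B3 → L3 hit [D]
  13 | W B7 → L3 miss wb→B3 [D]
  14 | W B5 → L1 miss [D]
  15 | R B4 → L0 miss wb→B0 [-]

DIRTY = [5, 6, 7]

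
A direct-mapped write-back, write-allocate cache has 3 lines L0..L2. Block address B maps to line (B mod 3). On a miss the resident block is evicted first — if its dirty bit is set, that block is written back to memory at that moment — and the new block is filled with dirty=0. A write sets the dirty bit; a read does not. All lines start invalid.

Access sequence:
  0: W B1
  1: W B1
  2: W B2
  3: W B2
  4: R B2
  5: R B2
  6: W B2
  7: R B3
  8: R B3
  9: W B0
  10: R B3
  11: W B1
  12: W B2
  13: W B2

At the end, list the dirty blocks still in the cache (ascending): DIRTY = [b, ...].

0: W B1 → L1 miss [D]
1: W B1 → L1 hit [D]
2: W B2 → L2 miss [D]
3: W B2 → L2 hit [D]
4: R B2 → L2 hit [D]
5: R B2 → L2 hit [D]
6: W B2 → L2 hit [D]
7: R B3 → L0 miss [-]
8: R B3 → L0 hit [-]
9: W B0 → L0 miss [D]
10: R B3 → L0 miss wb→B0 [-]
11: W B1 → L1 hit [D]
12: W B2 → L2 hit [D]
13: W B2 → L2 hit [D]

DIRTY = [1, 2]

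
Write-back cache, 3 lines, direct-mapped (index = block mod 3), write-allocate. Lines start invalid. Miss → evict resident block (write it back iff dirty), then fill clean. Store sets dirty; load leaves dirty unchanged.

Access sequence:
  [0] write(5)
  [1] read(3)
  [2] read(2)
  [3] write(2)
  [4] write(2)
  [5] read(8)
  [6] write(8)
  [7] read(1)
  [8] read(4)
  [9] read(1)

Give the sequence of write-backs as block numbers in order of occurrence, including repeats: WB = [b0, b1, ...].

0: W B5 -> L2 miss  d=D]
1: R B3 -> L0 miss  d=-]
2: R B2 -> L2 miss wb->B5  d=-]
3: W B2 -> L2 hit  d=D]
4: W B2 -> L2 hit  d=D]
5: R B8 -> L2 miss wb->B2  d=-]
6: W B8 -> L2 hit  d=D]
7: R B1 -> L1 miss  d=-]
8: R B4 -> L1 miss  d=-]
9: R B1 -> L1 miss  d=-]

WB = [5, 2]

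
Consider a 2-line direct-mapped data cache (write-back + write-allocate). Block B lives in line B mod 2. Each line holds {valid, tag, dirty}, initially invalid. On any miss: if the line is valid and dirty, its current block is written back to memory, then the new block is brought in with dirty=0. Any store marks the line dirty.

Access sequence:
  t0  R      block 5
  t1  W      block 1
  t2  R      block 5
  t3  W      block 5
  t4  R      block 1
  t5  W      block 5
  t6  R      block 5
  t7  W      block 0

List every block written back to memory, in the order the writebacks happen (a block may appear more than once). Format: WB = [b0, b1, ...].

WB = [1, 5]

  0 | R B5 → L1 miss [-]
  1 | W B1 → L1 miss [D]
  2 | R B5 → L1 miss wb→B1 [-]
  3 | W B5 → L1 hit [D]
  4 | R B1 → L1 miss wb→B5 [-]
  5 | W B5 → L1 miss [D]
  6 | R B5 → L1 hit [D]
  7 | W B0 → L0 miss [D]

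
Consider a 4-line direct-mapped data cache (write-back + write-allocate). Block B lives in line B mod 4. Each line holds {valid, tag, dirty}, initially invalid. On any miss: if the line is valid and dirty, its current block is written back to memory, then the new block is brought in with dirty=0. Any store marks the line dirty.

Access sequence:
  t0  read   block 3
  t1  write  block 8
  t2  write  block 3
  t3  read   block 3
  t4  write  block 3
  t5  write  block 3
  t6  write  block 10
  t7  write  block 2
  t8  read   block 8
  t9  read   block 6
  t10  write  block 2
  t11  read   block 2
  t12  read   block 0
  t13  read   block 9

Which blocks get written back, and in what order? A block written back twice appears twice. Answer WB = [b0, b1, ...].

WB = [10, 2, 8]

  0 | R B3 → L3 miss [-]
  1 | W B8 → L0 miss [D]
  2 | W B3 → L3 hit [D]
  3 | R B3 → L3 hit [D]
  4 | W B3 → L3 hit [D]
  5 | W B3 → L3 hit [D]
  6 | W B10 → L2 miss [D]
  7 | W B2 → L2 miss wb→B10 [D]
  8 | R B8 → L0 hit [D]
  9 | R B6 → L2 miss wb→B2 [-]
  10 | W B2 → L2 miss [D]
  11 | R B2 → L2 hit [D]
  12 | R B0 → L0 miss wb→B8 [-]
  13 | R B9 → L1 miss [-]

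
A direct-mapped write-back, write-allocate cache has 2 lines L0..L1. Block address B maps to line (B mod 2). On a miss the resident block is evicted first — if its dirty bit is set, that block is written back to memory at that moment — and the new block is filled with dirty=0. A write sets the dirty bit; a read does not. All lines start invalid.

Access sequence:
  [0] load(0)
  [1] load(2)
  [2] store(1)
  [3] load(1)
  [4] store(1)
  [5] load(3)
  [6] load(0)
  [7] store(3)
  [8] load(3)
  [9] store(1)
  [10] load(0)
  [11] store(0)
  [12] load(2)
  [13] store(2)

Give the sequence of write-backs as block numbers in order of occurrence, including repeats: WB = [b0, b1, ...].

0: R B0 → L0 miss [-]
1: R B2 → L0 miss [-]
2: W B1 → L1 miss [D]
3: R B1 → L1 hit [D]
4: W B1 → L1 hit [D]
5: R B3 → L1 miss wb→B1 [-]
6: R B0 → L0 miss [-]
7: W B3 → L1 hit [D]
8: R B3 → L1 hit [D]
9: W B1 → L1 miss wb→B3 [D]
10: R B0 → L0 hit [-]
11: W B0 → L0 hit [D]
12: R B2 → L0 miss wb→B0 [-]
13: W B2 → L0 hit [D]

WB = [1, 3, 0]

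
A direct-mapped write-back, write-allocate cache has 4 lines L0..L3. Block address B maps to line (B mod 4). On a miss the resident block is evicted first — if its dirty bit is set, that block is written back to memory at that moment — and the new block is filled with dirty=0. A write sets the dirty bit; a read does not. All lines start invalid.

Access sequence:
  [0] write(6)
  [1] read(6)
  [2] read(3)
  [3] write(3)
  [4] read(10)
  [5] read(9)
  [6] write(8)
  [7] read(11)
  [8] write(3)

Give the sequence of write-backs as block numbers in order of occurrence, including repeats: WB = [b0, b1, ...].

  0 | W B6 → L2 miss [D]
  1 | R B6 → L2 hit [D]
  2 | R B3 → L3 miss [-]
  3 | W B3 → L3 hit [D]
  4 | R B10 → L2 miss wb→B6 [-]
  5 | R B9 → L1 miss [-]
  6 | W B8 → L0 miss [D]
  7 | R B11 → L3 miss wb→B3 [-]
  8 | W B3 → L3 miss [D]

WB = [6, 3]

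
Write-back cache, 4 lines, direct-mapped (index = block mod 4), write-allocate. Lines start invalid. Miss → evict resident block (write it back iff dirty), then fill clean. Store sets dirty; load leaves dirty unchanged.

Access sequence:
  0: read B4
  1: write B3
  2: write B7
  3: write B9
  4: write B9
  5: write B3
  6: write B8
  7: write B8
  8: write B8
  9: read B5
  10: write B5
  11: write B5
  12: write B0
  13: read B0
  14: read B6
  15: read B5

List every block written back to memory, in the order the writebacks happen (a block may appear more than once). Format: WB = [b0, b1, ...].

0: R B4 → L0 miss [-]
1: W B3 → L3 miss [D]
2: W B7 → L3 miss wb→B3 [D]
3: W B9 → L1 miss [D]
4: W B9 → L1 hit [D]
5: W B3 → L3 miss wb→B7 [D]
6: W B8 → L0 miss [D]
7: W B8 → L0 hit [D]
8: W B8 → L0 hit [D]
9: R B5 → L1 miss wb→B9 [-]
10: W B5 → L1 hit [D]
11: W B5 → L1 hit [D]
12: W B0 → L0 miss wb→B8 [D]
13: R B0 → L0 hit [D]
14: R B6 → L2 miss [-]
15: R B5 → L1 hit [D]

WB = [3, 7, 9, 8]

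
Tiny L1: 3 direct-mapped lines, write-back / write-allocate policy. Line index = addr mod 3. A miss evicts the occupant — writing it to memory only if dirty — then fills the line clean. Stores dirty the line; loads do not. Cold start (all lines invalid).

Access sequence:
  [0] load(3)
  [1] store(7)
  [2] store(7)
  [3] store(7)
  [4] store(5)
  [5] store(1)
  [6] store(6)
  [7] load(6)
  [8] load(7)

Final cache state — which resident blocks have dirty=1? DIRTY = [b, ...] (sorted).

0: R B3 → L0 miss [-]
1: W B7 → L1 miss [D]
2: W B7 → L1 hit [D]
3: W B7 → L1 hit [D]
4: W B5 → L2 miss [D]
5: W B1 → L1 miss wb→B7 [D]
6: W B6 → L0 miss [D]
7: R B6 → L0 hit [D]
8: R B7 → L1 miss wb→B1 [-]

DIRTY = [5, 6]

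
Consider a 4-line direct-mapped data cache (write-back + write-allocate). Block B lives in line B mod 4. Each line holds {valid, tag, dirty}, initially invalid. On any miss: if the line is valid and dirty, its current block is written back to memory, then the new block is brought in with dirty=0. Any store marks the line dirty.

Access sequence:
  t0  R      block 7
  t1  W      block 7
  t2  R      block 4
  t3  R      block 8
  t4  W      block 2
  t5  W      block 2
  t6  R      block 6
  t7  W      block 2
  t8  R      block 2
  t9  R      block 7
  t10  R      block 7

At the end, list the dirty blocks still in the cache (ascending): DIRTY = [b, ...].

  0 | R B7 → L3 miss [-]
  1 | W B7 → L3 hit [D]
  2 | R B4 → L0 miss [-]
  3 | R B8 → L0 miss [-]
  4 | W B2 → L2 miss [D]
  5 | W B2 → L2 hit [D]
  6 | R B6 → L2 miss wb→B2 [-]
  7 | W B2 → L2 miss [D]
  8 | R B2 → L2 hit [D]
  9 | R B7 → L3 hit [D]
  10 | R B7 → L3 hit [D]

DIRTY = [2, 7]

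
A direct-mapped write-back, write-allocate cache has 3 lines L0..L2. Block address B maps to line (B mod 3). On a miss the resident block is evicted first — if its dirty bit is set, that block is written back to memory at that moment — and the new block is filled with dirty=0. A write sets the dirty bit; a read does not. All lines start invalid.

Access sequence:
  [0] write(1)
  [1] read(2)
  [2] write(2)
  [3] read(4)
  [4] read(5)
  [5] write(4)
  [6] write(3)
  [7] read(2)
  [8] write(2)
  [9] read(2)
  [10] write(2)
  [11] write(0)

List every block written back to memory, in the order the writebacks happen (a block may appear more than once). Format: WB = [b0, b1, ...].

0: W B1 → L1 miss [D]
1: R B2 → L2 miss [-]
2: W B2 → L2 hit [D]
3: R B4 → L1 miss wb→B1 [-]
4: R B5 → L2 miss wb→B2 [-]
5: W B4 → L1 hit [D]
6: W B3 → L0 miss [D]
7: R B2 → L2 miss [-]
8: W B2 → L2 hit [D]
9: R B2 → L2 hit [D]
10: W B2 → L2 hit [D]
11: W B0 → L0 miss wb→B3 [D]

WB = [1, 2, 3]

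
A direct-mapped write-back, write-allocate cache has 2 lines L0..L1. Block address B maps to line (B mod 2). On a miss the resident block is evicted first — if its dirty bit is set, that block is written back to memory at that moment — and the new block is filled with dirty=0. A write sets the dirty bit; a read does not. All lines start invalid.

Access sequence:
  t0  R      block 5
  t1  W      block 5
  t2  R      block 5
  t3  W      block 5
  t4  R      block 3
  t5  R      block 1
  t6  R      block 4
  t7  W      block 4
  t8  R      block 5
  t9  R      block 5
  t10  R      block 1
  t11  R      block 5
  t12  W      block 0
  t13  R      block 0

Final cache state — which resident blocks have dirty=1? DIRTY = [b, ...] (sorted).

0: R B5 → L1 miss [-]
1: W B5 → L1 hit [D]
2: R B5 → L1 hit [D]
3: W B5 → L1 hit [D]
4: R B3 → L1 miss wb→B5 [-]
5: R B1 → L1 miss [-]
6: R B4 → L0 miss [-]
7: W B4 → L0 hit [D]
8: R B5 → L1 miss [-]
9: R B5 → L1 hit [-]
10: R B1 → L1 miss [-]
11: R B5 → L1 miss [-]
12: W B0 → L0 miss wb→B4 [D]
13: R B0 → L0 hit [D]

DIRTY = [0]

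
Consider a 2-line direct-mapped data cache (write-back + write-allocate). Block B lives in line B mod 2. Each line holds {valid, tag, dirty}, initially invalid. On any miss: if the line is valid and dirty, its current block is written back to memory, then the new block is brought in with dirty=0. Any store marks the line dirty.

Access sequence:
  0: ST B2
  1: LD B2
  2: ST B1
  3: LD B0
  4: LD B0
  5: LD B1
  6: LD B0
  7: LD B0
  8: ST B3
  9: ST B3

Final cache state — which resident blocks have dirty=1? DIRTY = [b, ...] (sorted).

0: W B2 → L0 miss [D]
1: R B2 → L0 hit [D]
2: W B1 → L1 miss [D]
3: R B0 → L0 miss wb→B2 [-]
4: R B0 → L0 hit [-]
5: R B1 → L1 hit [D]
6: R B0 → L0 hit [-]
7: R B0 → L0 hit [-]
8: W B3 → L1 miss wb→B1 [D]
9: W B3 → L1 hit [D]

DIRTY = [3]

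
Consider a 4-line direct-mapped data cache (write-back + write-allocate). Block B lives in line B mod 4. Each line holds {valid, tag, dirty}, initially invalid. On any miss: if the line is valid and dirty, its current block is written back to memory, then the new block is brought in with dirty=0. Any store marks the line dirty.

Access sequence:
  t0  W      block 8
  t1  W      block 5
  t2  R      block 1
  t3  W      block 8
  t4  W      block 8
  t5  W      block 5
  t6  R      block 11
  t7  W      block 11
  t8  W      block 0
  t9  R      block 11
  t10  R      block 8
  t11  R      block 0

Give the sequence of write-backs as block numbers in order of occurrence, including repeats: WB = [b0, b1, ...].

WB = [5, 8, 0]

0: W B8 -> L0 miss  d=D]
1: W B5 -> L1 miss  d=D]
2: R B1 -> L1 miss wb->B5  d=-]
3: W B8 -> L0 hit  d=D]
4: W B8 -> L0 hit  d=D]
5: W B5 -> L1 miss  d=D]
6: R B11 -> L3 miss  d=-]
7: W B11 -> L3 hit  d=D]
8: W B0 -> L0 miss wb->B8  d=D]
9: R B11 -> L3 hit  d=D]
10: R B8 -> L0 miss wb->B0  d=-]
11: R B0 -> L0 miss  d=-]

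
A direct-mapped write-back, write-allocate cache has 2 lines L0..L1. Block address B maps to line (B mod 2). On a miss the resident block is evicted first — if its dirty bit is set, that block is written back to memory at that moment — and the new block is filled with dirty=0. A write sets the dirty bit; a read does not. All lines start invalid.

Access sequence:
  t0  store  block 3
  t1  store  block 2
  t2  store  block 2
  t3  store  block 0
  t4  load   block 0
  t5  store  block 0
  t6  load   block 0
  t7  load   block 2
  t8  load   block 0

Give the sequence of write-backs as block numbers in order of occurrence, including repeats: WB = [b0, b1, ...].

  0 | W B3 → L1 miss [D]
  1 | W B2 → L0 miss [D]
  2 | W B2 → L0 hit [D]
  3 | W B0 → L0 miss wb→B2 [D]
  4 | R B0 → L0 hit [D]
  5 | W B0 → L0 hit [D]
  6 | R B0 → L0 hit [D]
  7 | R B2 → L0 miss wb→B0 [-]
  8 | R B0 → L0 miss [-]

WB = [2, 0]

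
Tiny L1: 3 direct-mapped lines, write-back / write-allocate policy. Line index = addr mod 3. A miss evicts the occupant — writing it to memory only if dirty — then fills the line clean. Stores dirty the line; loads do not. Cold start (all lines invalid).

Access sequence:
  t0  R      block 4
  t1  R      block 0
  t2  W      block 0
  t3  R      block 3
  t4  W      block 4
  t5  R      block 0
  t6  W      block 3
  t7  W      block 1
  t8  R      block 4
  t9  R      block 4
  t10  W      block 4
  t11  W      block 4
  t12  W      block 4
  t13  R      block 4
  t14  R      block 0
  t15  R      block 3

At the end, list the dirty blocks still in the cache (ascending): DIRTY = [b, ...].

DIRTY = [4]

0: R B4 → L1 miss [-]
1: R B0 → L0 miss [-]
2: W B0 → L0 hit [D]
3: R B3 → L0 miss wb→B0 [-]
4: W B4 → L1 hit [D]
5: R B0 → L0 miss [-]
6: W B3 → L0 miss [D]
7: W B1 → L1 miss wb→B4 [D]
8: R B4 → L1 miss wb→B1 [-]
9: R B4 → L1 hit [-]
10: W B4 → L1 hit [D]
11: W B4 → L1 hit [D]
12: W B4 → L1 hit [D]
13: R B4 → L1 hit [D]
14: R B0 → L0 miss wb→B3 [-]
15: R B3 → L0 miss [-]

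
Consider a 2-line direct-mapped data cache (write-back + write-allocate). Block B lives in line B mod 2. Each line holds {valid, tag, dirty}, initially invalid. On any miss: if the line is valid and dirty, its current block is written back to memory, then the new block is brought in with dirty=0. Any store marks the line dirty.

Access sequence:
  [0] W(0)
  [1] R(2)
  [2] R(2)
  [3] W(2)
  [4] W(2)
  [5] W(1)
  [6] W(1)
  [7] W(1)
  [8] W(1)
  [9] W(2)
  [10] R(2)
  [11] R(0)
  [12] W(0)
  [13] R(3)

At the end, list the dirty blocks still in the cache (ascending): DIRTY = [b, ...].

0: W B0 -> L0 miss  d=D]
1: R B2 -> L0 miss wb->B0  d=-]
2: R B2 -> L0 hit  d=-]
3: W B2 -> L0 hit  d=D]
4: W B2 -> L0 hit  d=D]
5: W B1 -> L1 miss  d=D]
6: W B1 -> L1 hit  d=D]
7: W B1 -> L1 hit  d=D]
8: W B1 -> L1 hit  d=D]
9: W B2 -> L0 hit  d=D]
10: R B2 -> L0 hit  d=D]
11: R B0 -> L0 miss wb->B2  d=-]
12: W B0 -> L0 hit  d=D]
13: R B3 -> L1 miss wb->B1  d=-]

DIRTY = [0]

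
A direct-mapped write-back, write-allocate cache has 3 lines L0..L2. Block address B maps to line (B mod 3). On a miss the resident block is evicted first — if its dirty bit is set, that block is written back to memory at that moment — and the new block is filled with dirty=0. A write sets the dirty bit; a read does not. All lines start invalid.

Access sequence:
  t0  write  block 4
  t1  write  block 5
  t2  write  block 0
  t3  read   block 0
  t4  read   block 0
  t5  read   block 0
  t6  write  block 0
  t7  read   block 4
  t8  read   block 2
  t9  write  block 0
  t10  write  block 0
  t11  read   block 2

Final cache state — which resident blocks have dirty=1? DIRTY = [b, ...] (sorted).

DIRTY = [0, 4]

0: W B4 → L1 miss [D]
1: W B5 → L2 miss [D]
2: W B0 → L0 miss [D]
3: R B0 → L0 hit [D]
4: R B0 → L0 hit [D]
5: R B0 → L0 hit [D]
6: W B0 → L0 hit [D]
7: R B4 → L1 hit [D]
8: R B2 → L2 miss wb→B5 [-]
9: W B0 → L0 hit [D]
10: W B0 → L0 hit [D]
11: R B2 → L2 hit [-]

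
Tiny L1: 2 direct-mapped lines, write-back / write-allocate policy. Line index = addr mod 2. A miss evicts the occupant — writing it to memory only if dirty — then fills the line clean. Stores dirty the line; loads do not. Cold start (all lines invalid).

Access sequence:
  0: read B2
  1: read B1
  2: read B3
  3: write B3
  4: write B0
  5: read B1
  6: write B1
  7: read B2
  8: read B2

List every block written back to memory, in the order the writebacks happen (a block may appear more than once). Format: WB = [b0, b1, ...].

WB = [3, 0]

0: R B2 -> L0 miss  d=-]
1: R B1 -> L1 miss  d=-]
2: R B3 -> L1 miss  d=-]
3: W B3 -> L1 hit  d=D]
4: W B0 -> L0 miss  d=D]
5: R B1 -> L1 miss wb->B3  d=-]
6: W B1 -> L1 hit  d=D]
7: R B2 -> L0 miss wb->B0  d=-]
8: R B2 -> L0 hit  d=-]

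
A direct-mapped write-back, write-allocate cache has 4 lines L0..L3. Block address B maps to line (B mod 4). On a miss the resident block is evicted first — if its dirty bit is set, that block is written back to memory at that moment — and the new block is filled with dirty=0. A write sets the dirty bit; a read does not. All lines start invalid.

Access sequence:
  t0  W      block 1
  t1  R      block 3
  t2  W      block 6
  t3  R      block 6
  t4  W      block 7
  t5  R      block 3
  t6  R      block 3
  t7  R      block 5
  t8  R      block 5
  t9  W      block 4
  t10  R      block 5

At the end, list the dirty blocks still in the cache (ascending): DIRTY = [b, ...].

DIRTY = [4, 6]

0: W B1 → L1 miss [D]
1: R B3 → L3 miss [-]
2: W B6 → L2 miss [D]
3: R B6 → L2 hit [D]
4: W B7 → L3 miss [D]
5: R B3 → L3 miss wb→B7 [-]
6: R B3 → L3 hit [-]
7: R B5 → L1 miss wb→B1 [-]
8: R B5 → L1 hit [-]
9: W B4 → L0 miss [D]
10: R B5 → L1 hit [-]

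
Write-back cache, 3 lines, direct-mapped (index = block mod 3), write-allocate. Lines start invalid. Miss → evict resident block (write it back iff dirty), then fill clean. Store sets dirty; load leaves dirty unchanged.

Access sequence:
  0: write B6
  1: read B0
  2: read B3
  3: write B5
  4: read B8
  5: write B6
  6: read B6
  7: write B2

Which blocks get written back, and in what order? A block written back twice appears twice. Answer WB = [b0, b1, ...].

WB = [6, 5]

  0 | W B6 → L0 miss [D]
  1 | R B0 → L0 miss wb→B6 [-]
  2 | R B3 → L0 miss [-]
  3 | W B5 → L2 miss [D]
  4 | R B8 → L2 miss wb→B5 [-]
  5 | W B6 → L0 miss [D]
  6 | R B6 → L0 hit [D]
  7 | W B2 → L2 miss [D]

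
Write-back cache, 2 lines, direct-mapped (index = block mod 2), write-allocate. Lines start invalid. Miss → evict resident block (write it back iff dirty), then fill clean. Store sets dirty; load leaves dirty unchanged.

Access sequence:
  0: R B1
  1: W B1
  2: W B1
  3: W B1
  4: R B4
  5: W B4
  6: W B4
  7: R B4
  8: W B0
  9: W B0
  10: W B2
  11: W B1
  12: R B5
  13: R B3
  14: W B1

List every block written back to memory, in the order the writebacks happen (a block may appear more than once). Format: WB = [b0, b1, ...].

0: R B1 → L1 miss [-]
1: W B1 → L1 hit [D]
2: W B1 → L1 hit [D]
3: W B1 → L1 hit [D]
4: R B4 → L0 miss [-]
5: W B4 → L0 hit [D]
6: W B4 → L0 hit [D]
7: R B4 → L0 hit [D]
8: W B0 → L0 miss wb→B4 [D]
9: W B0 → L0 hit [D]
10: W B2 → L0 miss wb→B0 [D]
11: W B1 → L1 hit [D]
12: R B5 → L1 miss wb→B1 [-]
13: R B3 → L1 miss [-]
14: W B1 → L1 miss [D]

WB = [4, 0, 1]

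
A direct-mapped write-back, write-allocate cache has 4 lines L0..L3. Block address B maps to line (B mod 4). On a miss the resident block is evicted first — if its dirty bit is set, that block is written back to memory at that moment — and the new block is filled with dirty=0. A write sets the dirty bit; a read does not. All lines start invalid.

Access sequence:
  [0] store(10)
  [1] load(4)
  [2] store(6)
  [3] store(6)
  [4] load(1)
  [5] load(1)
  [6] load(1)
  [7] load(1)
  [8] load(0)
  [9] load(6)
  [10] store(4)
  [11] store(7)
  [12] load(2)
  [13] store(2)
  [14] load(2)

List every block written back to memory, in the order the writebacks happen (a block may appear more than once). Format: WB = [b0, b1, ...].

  0 | W B10 → L2 miss [D]
  1 | R B4 → L0 miss [-]
  2 | W B6 → L2 miss wb→B10 [D]
  3 | W B6 → L2 hit [D]
  4 | R B1 → L1 miss [-]
  5 | R B1 → L1 hit [-]
  6 | R B1 → L1 hit [-]
  7 | R B1 → L1 hit [-]
  8 | R B0 → L0 miss [-]
  9 | R B6 → L2 hit [D]
  10 | W B4 → L0 miss [D]
  11 | W B7 → L3 miss [D]
  12 | R B2 → L2 miss wb→B6 [-]
  13 | W B2 → L2 hit [D]
  14 | R B2 → L2 hit [D]

WB = [10, 6]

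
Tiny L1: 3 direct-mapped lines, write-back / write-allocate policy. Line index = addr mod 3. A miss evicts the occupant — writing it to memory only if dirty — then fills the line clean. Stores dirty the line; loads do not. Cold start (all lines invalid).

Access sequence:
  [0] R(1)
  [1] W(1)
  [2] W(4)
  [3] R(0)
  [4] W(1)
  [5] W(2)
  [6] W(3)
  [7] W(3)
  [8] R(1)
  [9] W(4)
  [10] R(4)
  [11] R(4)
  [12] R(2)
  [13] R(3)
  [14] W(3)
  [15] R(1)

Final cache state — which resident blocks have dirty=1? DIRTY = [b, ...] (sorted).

DIRTY = [2, 3]

0: R B1 -> L1 miss  d=-]
1: W B1 -> L1 hit  d=D]
2: W B4 -> L1 miss wb->B1  d=D]
3: R B0 -> L0 miss  d=-]
4: W B1 -> L1 miss wb->B4  d=D]
5: W B2 -> L2 miss  d=D]
6: W B3 -> L0 miss  d=D]
7: W B3 -> L0 hit  d=D]
8: R B1 -> L1 hit  d=D]
9: W B4 -> L1 miss wb->B1  d=D]
10: R B4 -> L1 hit  d=D]
11: R B4 -> L1 hit  d=D]
12: R B2 -> L2 hit  d=D]
13: R B3 -> L0 hit  d=D]
14: W B3 -> L0 hit  d=D]
15: R B1 -> L1 miss wb->B4  d=-]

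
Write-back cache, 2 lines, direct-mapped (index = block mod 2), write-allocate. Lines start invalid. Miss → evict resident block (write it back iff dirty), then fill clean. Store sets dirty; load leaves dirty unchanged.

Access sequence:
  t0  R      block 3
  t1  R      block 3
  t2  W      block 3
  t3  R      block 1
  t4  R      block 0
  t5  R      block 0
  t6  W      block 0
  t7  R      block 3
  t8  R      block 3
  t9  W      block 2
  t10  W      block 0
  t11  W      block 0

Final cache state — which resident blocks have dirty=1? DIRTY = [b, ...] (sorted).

0: R B3 → L1 miss [-]
1: R B3 → L1 hit [-]
2: W B3 → L1 hit [D]
3: R B1 → L1 miss wb→B3 [-]
4: R B0 → L0 miss [-]
5: R B0 → L0 hit [-]
6: W B0 → L0 hit [D]
7: R B3 → L1 miss [-]
8: R B3 → L1 hit [-]
9: W B2 → L0 miss wb→B0 [D]
10: W B0 → L0 miss wb→B2 [D]
11: W B0 → L0 hit [D]

DIRTY = [0]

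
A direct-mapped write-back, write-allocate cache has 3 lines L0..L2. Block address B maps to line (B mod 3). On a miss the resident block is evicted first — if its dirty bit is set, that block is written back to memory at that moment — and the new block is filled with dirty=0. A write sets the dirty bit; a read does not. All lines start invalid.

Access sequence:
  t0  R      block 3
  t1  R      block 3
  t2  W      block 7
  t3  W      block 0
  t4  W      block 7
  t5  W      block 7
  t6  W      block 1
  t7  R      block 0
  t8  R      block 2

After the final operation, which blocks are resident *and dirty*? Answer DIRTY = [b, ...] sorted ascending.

  0 | R B3 → L0 miss [-]
  1 | R B3 → L0 hit [-]
  2 | W B7 → L1 miss [D]
  3 | W B0 → L0 miss [D]
  4 | W B7 → L1 hit [D]
  5 | W B7 → L1 hit [D]
  6 | W B1 → L1 miss wb→B7 [D]
  7 | R B0 → L0 hit [D]
  8 | R B2 → L2 miss [-]

DIRTY = [0, 1]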